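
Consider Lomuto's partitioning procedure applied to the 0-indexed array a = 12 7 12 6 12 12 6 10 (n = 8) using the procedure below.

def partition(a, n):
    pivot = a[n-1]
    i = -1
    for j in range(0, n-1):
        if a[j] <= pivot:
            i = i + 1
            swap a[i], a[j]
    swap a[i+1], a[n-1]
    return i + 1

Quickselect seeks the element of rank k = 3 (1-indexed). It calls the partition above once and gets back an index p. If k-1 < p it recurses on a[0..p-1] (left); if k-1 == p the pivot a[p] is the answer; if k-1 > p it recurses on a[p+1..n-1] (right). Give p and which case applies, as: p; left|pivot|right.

3; left

pivot = a[7] = 10; i = -1
j=0: a[0]=12 > 10 → no swap
j=1: a[1]=7 ≤ 10 → i=0, swap a[0],a[1] → 7 12 12 6 12 12 6 10
j=2: a[2]=12 > 10 → no swap
j=3: a[3]=6 ≤ 10 → i=1, swap a[1],a[3] → 7 6 12 12 12 12 6 10
j=4: a[4]=12 > 10 → no swap
j=5: a[5]=12 > 10 → no swap
j=6: a[6]=6 ≤ 10 → i=2, swap a[2],a[6] → 7 6 6 12 12 12 12 10
final swap a[3],a[7] → 7 6 6 10 12 12 12 12; return 3
p = 3; k-1 = 2 < 3 ⇒ left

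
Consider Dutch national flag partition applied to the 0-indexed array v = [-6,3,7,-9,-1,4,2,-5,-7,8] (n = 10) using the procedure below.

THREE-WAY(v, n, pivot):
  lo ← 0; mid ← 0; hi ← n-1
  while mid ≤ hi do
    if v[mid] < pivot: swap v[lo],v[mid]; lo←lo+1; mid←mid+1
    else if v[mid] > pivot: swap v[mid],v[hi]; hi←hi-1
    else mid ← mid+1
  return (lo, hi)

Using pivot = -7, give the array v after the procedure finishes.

[-9,-7,7,-1,4,2,-5,3,8,-6]

pivot = -7; lo=0, mid=0, hi=9
v[mid]=-6>-7: swap v[0],v[9]; hi=8 → [8,3,7,-9,-1,4,2,-5,-7,-6]
v[mid]=8>-7: swap v[0],v[8]; hi=7 → [-7,3,7,-9,-1,4,2,-5,8,-6]
v[mid]=-7=-7: mid=1
v[mid]=3>-7: swap v[1],v[7]; hi=6 → [-7,-5,7,-9,-1,4,2,3,8,-6]
v[mid]=-5>-7: swap v[1],v[6]; hi=5 → [-7,2,7,-9,-1,4,-5,3,8,-6]
v[mid]=2>-7: swap v[1],v[5]; hi=4 → [-7,4,7,-9,-1,2,-5,3,8,-6]
v[mid]=4>-7: swap v[1],v[4]; hi=3 → [-7,-1,7,-9,4,2,-5,3,8,-6]
v[mid]=-1>-7: swap v[1],v[3]; hi=2 → [-7,-9,7,-1,4,2,-5,3,8,-6]
v[mid]=-9<-7: swap v[0],v[1]; lo=1,mid=2 → [-9,-7,7,-1,4,2,-5,3,8,-6]
v[mid]=7>-7: swap v[2],v[2]; hi=1 → [-9,-7,7,-1,4,2,-5,3,8,-6]
end: lo=1, hi=1; v = [-9,-7,7,-1,4,2,-5,3,8,-6]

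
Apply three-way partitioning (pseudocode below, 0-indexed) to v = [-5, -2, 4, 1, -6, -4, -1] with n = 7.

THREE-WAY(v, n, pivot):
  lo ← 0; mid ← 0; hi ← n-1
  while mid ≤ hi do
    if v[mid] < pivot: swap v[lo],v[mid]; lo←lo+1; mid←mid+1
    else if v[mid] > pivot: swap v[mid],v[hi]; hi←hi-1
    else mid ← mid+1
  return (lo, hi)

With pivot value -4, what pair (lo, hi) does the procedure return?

(2, 2)

lo=0 mid=0 hi=6
-5<-4: swap(0,0), lo=1 mid=1 ⇒ [-5, -2, 4, 1, -6, -4, -1]
-2>-4: swap(1,6), hi=5 ⇒ [-5, -1, 4, 1, -6, -4, -2]
-1>-4: swap(1,5), hi=4 ⇒ [-5, -4, 4, 1, -6, -1, -2]
-4=-4: mid=2
4>-4: swap(2,4), hi=3 ⇒ [-5, -4, -6, 1, 4, -1, -2]
-6<-4: swap(1,2), lo=2 mid=3 ⇒ [-5, -6, -4, 1, 4, -1, -2]
1>-4: swap(3,3), hi=2 ⇒ [-5, -6, -4, 1, 4, -1, -2]
done. lo=2 hi=2; v=[-5, -6, -4, 1, 4, -1, -2]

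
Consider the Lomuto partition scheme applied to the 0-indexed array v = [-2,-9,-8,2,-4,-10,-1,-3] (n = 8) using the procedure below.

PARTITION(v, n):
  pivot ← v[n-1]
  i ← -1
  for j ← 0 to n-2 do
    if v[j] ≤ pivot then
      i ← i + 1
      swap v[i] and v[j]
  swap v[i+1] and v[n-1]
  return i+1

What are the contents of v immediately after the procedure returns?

[-9,-8,-4,-10,-3,2,-1,-2]

pivot = v[7] = -3; i = -1
j=0: v[0]=-2 > -3 → no swap
j=1: v[1]=-9 ≤ -3 → i=0, swap v[0],v[1] → [-9,-2,-8,2,-4,-10,-1,-3]
j=2: v[2]=-8 ≤ -3 → i=1, swap v[1],v[2] → [-9,-8,-2,2,-4,-10,-1,-3]
j=3: v[3]=2 > -3 → no swap
j=4: v[4]=-4 ≤ -3 → i=2, swap v[2],v[4] → [-9,-8,-4,2,-2,-10,-1,-3]
j=5: v[5]=-10 ≤ -3 → i=3, swap v[3],v[5] → [-9,-8,-4,-10,-2,2,-1,-3]
j=6: v[6]=-1 > -3 → no swap
final swap v[4],v[7] → [-9,-8,-4,-10,-3,2,-1,-2]; return 4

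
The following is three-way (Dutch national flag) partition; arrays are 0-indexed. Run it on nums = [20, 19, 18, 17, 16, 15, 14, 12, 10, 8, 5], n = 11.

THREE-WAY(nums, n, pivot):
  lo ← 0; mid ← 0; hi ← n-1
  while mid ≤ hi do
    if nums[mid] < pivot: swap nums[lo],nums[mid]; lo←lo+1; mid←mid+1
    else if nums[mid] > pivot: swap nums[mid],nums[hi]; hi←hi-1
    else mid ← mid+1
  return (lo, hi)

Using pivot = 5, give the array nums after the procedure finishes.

[5, 18, 17, 16, 15, 14, 12, 10, 8, 19, 20]

lo=0 mid=0 hi=10
20>5: swap(0,10), hi=9 ⇒ [5, 19, 18, 17, 16, 15, 14, 12, 10, 8, 20]
5=5: mid=1
19>5: swap(1,9), hi=8 ⇒ [5, 8, 18, 17, 16, 15, 14, 12, 10, 19, 20]
8>5: swap(1,8), hi=7 ⇒ [5, 10, 18, 17, 16, 15, 14, 12, 8, 19, 20]
10>5: swap(1,7), hi=6 ⇒ [5, 12, 18, 17, 16, 15, 14, 10, 8, 19, 20]
12>5: swap(1,6), hi=5 ⇒ [5, 14, 18, 17, 16, 15, 12, 10, 8, 19, 20]
14>5: swap(1,5), hi=4 ⇒ [5, 15, 18, 17, 16, 14, 12, 10, 8, 19, 20]
15>5: swap(1,4), hi=3 ⇒ [5, 16, 18, 17, 15, 14, 12, 10, 8, 19, 20]
16>5: swap(1,3), hi=2 ⇒ [5, 17, 18, 16, 15, 14, 12, 10, 8, 19, 20]
17>5: swap(1,2), hi=1 ⇒ [5, 18, 17, 16, 15, 14, 12, 10, 8, 19, 20]
18>5: swap(1,1), hi=0 ⇒ [5, 18, 17, 16, 15, 14, 12, 10, 8, 19, 20]
done. lo=0 hi=0; nums=[5, 18, 17, 16, 15, 14, 12, 10, 8, 19, 20]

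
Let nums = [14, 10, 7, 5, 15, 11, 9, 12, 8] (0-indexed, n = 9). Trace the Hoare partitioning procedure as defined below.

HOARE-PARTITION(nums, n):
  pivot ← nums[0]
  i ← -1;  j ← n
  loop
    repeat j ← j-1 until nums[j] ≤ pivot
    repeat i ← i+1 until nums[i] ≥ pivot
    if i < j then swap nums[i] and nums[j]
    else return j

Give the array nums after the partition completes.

pivot=14
j stops at 8 (8), i stops at 0 (14); swap ⇒ [8, 10, 7, 5, 15, 11, 9, 12, 14]
j stops at 7 (12), i stops at 4 (15); swap ⇒ [8, 10, 7, 5, 12, 11, 9, 15, 14]
j stops at 6, i stops at 7; i≥j ⇒ return 6. nums=[8, 10, 7, 5, 12, 11, 9, 15, 14]

[8, 10, 7, 5, 12, 11, 9, 15, 14]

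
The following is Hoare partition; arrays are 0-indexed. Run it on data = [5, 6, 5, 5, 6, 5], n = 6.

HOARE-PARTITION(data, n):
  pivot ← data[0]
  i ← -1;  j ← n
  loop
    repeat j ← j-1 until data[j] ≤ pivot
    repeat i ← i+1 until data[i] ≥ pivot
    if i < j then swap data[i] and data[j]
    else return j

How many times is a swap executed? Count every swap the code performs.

2

pivot=5
j stops at 5 (5), i stops at 0 (5); swap ⇒ [5, 6, 5, 5, 6, 5]
j stops at 3 (5), i stops at 1 (6); swap ⇒ [5, 5, 5, 6, 6, 5]
j stops at 2, i stops at 2; i≥j ⇒ return 2. data=[5, 5, 5, 6, 6, 5]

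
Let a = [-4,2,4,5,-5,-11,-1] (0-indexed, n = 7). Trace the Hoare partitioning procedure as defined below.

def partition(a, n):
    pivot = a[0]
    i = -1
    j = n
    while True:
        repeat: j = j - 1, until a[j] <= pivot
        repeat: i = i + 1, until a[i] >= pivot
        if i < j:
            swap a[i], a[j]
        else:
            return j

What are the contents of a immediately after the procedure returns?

pivot=-4
j stops at 5 (-11), i stops at 0 (-4); swap ⇒ [-11,2,4,5,-5,-4,-1]
j stops at 4 (-5), i stops at 1 (2); swap ⇒ [-11,-5,4,5,2,-4,-1]
j stops at 1, i stops at 2; i≥j ⇒ return 1. a=[-11,-5,4,5,2,-4,-1]

[-11,-5,4,5,2,-4,-1]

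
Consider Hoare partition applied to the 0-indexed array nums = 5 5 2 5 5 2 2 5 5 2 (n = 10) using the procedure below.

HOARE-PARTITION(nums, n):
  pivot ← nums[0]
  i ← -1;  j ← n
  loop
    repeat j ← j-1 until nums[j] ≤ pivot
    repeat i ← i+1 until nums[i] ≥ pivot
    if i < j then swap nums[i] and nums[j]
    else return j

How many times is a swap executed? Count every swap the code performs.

pivot=5
j stops at 9 (2), i stops at 0 (5); swap ⇒ 2 5 2 5 5 2 2 5 5 5
j stops at 8 (5), i stops at 1 (5); swap ⇒ 2 5 2 5 5 2 2 5 5 5
j stops at 7 (5), i stops at 3 (5); swap ⇒ 2 5 2 5 5 2 2 5 5 5
j stops at 6 (2), i stops at 4 (5); swap ⇒ 2 5 2 5 2 2 5 5 5 5
j stops at 5, i stops at 6; i≥j ⇒ return 5. nums=2 5 2 5 2 2 5 5 5 5

4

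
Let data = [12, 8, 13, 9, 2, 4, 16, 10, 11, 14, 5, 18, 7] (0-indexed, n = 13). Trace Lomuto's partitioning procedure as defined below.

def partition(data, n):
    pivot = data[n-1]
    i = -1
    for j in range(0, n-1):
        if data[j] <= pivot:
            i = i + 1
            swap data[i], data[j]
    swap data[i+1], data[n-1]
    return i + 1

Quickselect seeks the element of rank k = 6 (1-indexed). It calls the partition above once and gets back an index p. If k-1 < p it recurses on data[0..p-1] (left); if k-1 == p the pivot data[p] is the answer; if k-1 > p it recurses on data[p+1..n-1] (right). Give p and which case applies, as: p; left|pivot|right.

pivot=7, i=-1
j=0: 12>7, skip
j=1: 8>7, skip
j=2: 13>7, skip
j=3: 9>7, skip
j=4: 2≤7, i=0, swap(0,4) ⇒ [2, 8, 13, 9, 12, 4, 16, 10, 11, 14, 5, 18, 7]
j=5: 4≤7, i=1, swap(1,5) ⇒ [2, 4, 13, 9, 12, 8, 16, 10, 11, 14, 5, 18, 7]
j=6: 16>7, skip
j=7: 10>7, skip
j=8: 11>7, skip
j=9: 14>7, skip
j=10: 5≤7, i=2, swap(2,10) ⇒ [2, 4, 5, 9, 12, 8, 16, 10, 11, 14, 13, 18, 7]
j=11: 18>7, skip
swap(3,12) ⇒ [2, 4, 5, 7, 12, 8, 16, 10, 11, 14, 13, 18, 9]; return 3
p = 3; k-1 = 5 > 3 ⇒ right

3; right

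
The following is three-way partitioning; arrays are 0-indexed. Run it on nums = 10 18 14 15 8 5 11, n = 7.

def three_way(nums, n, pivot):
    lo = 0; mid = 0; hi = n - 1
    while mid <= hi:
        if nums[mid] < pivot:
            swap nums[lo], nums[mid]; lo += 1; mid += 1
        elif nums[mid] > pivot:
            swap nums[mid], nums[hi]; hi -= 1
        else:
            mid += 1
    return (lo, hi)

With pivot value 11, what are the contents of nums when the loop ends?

pivot = 11; lo=0, mid=0, hi=6
nums[mid]=10<11: swap nums[0],nums[0]; lo=1,mid=1 → 10 18 14 15 8 5 11
nums[mid]=18>11: swap nums[1],nums[6]; hi=5 → 10 11 14 15 8 5 18
nums[mid]=11=11: mid=2
nums[mid]=14>11: swap nums[2],nums[5]; hi=4 → 10 11 5 15 8 14 18
nums[mid]=5<11: swap nums[1],nums[2]; lo=2,mid=3 → 10 5 11 15 8 14 18
nums[mid]=15>11: swap nums[3],nums[4]; hi=3 → 10 5 11 8 15 14 18
nums[mid]=8<11: swap nums[2],nums[3]; lo=3,mid=4 → 10 5 8 11 15 14 18
end: lo=3, hi=3; nums = 10 5 8 11 15 14 18

10 5 8 11 15 14 18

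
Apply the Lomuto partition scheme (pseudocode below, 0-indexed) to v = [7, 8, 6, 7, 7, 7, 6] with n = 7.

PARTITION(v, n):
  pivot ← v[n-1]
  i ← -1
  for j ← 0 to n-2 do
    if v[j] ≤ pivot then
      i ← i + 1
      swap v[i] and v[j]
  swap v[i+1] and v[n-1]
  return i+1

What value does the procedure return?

pivot=6, i=-1
j=0: 7>6, skip
j=1: 8>6, skip
j=2: 6≤6, i=0, swap(0,2) ⇒ [6, 8, 7, 7, 7, 7, 6]
j=3: 7>6, skip
j=4: 7>6, skip
j=5: 7>6, skip
swap(1,6) ⇒ [6, 6, 7, 7, 7, 7, 8]; return 1

1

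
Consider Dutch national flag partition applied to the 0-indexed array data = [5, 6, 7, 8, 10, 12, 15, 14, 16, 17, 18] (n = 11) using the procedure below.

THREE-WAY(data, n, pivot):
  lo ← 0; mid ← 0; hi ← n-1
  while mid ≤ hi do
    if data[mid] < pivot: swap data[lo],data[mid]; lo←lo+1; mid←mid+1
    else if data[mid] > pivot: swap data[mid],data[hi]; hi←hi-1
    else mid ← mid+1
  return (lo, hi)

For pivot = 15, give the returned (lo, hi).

lo=0 mid=0 hi=10
5<15: swap(0,0), lo=1 mid=1 ⇒ [5, 6, 7, 8, 10, 12, 15, 14, 16, 17, 18]
6<15: swap(1,1), lo=2 mid=2 ⇒ [5, 6, 7, 8, 10, 12, 15, 14, 16, 17, 18]
7<15: swap(2,2), lo=3 mid=3 ⇒ [5, 6, 7, 8, 10, 12, 15, 14, 16, 17, 18]
8<15: swap(3,3), lo=4 mid=4 ⇒ [5, 6, 7, 8, 10, 12, 15, 14, 16, 17, 18]
10<15: swap(4,4), lo=5 mid=5 ⇒ [5, 6, 7, 8, 10, 12, 15, 14, 16, 17, 18]
12<15: swap(5,5), lo=6 mid=6 ⇒ [5, 6, 7, 8, 10, 12, 15, 14, 16, 17, 18]
15=15: mid=7
14<15: swap(6,7), lo=7 mid=8 ⇒ [5, 6, 7, 8, 10, 12, 14, 15, 16, 17, 18]
16>15: swap(8,10), hi=9 ⇒ [5, 6, 7, 8, 10, 12, 14, 15, 18, 17, 16]
18>15: swap(8,9), hi=8 ⇒ [5, 6, 7, 8, 10, 12, 14, 15, 17, 18, 16]
17>15: swap(8,8), hi=7 ⇒ [5, 6, 7, 8, 10, 12, 14, 15, 17, 18, 16]
done. lo=7 hi=7; data=[5, 6, 7, 8, 10, 12, 14, 15, 17, 18, 16]

(7, 7)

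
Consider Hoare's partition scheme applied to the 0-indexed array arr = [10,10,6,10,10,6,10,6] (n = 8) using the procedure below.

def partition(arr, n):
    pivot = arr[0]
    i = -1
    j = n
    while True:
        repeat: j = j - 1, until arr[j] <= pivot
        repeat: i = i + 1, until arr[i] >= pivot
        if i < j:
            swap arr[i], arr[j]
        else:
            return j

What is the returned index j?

pivot = arr[0] = 10; i = -1, j = 8
j→7 (arr[7]=6≤10), i→0 (arr[0]=10≥10); i<j, swap → [6,10,6,10,10,6,10,10]
j→6 (arr[6]=10≤10), i→1 (arr[1]=10≥10); i<j, swap → [6,10,6,10,10,6,10,10]
j→5 (arr[5]=6≤10), i→3 (arr[3]=10≥10); i<j, swap → [6,10,6,6,10,10,10,10]
j→4, i→4; i≥j, return j=4. arr = [6,10,6,6,10,10,10,10]

4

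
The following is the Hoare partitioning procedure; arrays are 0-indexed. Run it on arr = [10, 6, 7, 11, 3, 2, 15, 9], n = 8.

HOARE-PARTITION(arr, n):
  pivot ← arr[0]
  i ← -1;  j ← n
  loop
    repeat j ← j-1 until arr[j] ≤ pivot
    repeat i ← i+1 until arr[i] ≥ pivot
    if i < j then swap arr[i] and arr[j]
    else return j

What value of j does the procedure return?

pivot=10
j stops at 7 (9), i stops at 0 (10); swap ⇒ [9, 6, 7, 11, 3, 2, 15, 10]
j stops at 5 (2), i stops at 3 (11); swap ⇒ [9, 6, 7, 2, 3, 11, 15, 10]
j stops at 4, i stops at 5; i≥j ⇒ return 4. arr=[9, 6, 7, 2, 3, 11, 15, 10]

4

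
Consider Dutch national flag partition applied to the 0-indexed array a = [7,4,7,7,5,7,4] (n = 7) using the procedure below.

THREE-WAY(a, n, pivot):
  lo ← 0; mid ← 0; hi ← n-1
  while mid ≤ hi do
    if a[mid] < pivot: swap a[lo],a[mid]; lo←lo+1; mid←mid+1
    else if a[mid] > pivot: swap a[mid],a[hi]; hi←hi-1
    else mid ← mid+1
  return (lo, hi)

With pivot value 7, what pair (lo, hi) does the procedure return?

pivot = 7; lo=0, mid=0, hi=6
a[mid]=7=7: mid=1
a[mid]=4<7: swap a[0],a[1]; lo=1,mid=2 → [4,7,7,7,5,7,4]
a[mid]=7=7: mid=3
a[mid]=7=7: mid=4
a[mid]=5<7: swap a[1],a[4]; lo=2,mid=5 → [4,5,7,7,7,7,4]
a[mid]=7=7: mid=6
a[mid]=4<7: swap a[2],a[6]; lo=3,mid=7 → [4,5,4,7,7,7,7]
end: lo=3, hi=6; a = [4,5,4,7,7,7,7]

(3, 6)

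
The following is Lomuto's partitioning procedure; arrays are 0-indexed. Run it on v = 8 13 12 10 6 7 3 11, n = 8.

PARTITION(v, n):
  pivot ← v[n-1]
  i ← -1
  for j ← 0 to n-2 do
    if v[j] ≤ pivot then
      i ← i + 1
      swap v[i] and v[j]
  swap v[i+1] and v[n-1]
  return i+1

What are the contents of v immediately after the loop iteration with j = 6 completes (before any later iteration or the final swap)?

8 10 6 7 3 13 12 11

pivot = v[7] = 11; i = -1
j=0: v[0]=8 ≤ 11 → i=0, swap v[0],v[0] (no change) → 8 13 12 10 6 7 3 11
j=1: v[1]=13 > 11 → no swap
j=2: v[2]=12 > 11 → no swap
j=3: v[3]=10 ≤ 11 → i=1, swap v[1],v[3] → 8 10 12 13 6 7 3 11
j=4: v[4]=6 ≤ 11 → i=2, swap v[2],v[4] → 8 10 6 13 12 7 3 11
j=5: v[5]=7 ≤ 11 → i=3, swap v[3],v[5] → 8 10 6 7 12 13 3 11
j=6: v[6]=3 ≤ 11 → i=4, swap v[4],v[6] → 8 10 6 7 3 13 12 11
(after j=6) v = 8 10 6 7 3 13 12 11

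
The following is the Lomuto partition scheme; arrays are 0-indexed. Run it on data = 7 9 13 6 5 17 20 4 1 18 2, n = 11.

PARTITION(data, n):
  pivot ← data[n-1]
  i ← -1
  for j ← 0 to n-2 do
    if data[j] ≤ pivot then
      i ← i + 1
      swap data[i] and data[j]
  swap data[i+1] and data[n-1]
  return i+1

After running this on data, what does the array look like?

pivot = data[10] = 2; i = -1
j=0: data[0]=7 > 2 → no swap
j=1: data[1]=9 > 2 → no swap
j=2: data[2]=13 > 2 → no swap
j=3: data[3]=6 > 2 → no swap
j=4: data[4]=5 > 2 → no swap
j=5: data[5]=17 > 2 → no swap
j=6: data[6]=20 > 2 → no swap
j=7: data[7]=4 > 2 → no swap
j=8: data[8]=1 ≤ 2 → i=0, swap data[0],data[8] → 1 9 13 6 5 17 20 4 7 18 2
j=9: data[9]=18 > 2 → no swap
final swap data[1],data[10] → 1 2 13 6 5 17 20 4 7 18 9; return 1

1 2 13 6 5 17 20 4 7 18 9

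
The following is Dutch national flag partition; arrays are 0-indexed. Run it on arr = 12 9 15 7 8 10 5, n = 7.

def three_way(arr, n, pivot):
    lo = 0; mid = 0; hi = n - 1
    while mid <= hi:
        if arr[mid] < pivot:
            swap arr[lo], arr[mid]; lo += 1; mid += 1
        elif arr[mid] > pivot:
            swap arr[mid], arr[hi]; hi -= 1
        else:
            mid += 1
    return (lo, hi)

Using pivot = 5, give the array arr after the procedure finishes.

pivot = 5; lo=0, mid=0, hi=6
arr[mid]=12>5: swap arr[0],arr[6]; hi=5 → 5 9 15 7 8 10 12
arr[mid]=5=5: mid=1
arr[mid]=9>5: swap arr[1],arr[5]; hi=4 → 5 10 15 7 8 9 12
arr[mid]=10>5: swap arr[1],arr[4]; hi=3 → 5 8 15 7 10 9 12
arr[mid]=8>5: swap arr[1],arr[3]; hi=2 → 5 7 15 8 10 9 12
arr[mid]=7>5: swap arr[1],arr[2]; hi=1 → 5 15 7 8 10 9 12
arr[mid]=15>5: swap arr[1],arr[1]; hi=0 → 5 15 7 8 10 9 12
end: lo=0, hi=0; arr = 5 15 7 8 10 9 12

5 15 7 8 10 9 12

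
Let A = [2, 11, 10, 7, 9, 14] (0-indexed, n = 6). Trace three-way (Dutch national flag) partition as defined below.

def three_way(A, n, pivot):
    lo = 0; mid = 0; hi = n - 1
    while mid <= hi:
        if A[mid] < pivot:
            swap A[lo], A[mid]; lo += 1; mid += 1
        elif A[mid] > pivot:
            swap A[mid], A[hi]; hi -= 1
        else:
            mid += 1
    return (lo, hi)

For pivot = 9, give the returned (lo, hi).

pivot = 9; lo=0, mid=0, hi=5
A[mid]=2<9: swap A[0],A[0]; lo=1,mid=1 → [2, 11, 10, 7, 9, 14]
A[mid]=11>9: swap A[1],A[5]; hi=4 → [2, 14, 10, 7, 9, 11]
A[mid]=14>9: swap A[1],A[4]; hi=3 → [2, 9, 10, 7, 14, 11]
A[mid]=9=9: mid=2
A[mid]=10>9: swap A[2],A[3]; hi=2 → [2, 9, 7, 10, 14, 11]
A[mid]=7<9: swap A[1],A[2]; lo=2,mid=3 → [2, 7, 9, 10, 14, 11]
end: lo=2, hi=2; A = [2, 7, 9, 10, 14, 11]

(2, 2)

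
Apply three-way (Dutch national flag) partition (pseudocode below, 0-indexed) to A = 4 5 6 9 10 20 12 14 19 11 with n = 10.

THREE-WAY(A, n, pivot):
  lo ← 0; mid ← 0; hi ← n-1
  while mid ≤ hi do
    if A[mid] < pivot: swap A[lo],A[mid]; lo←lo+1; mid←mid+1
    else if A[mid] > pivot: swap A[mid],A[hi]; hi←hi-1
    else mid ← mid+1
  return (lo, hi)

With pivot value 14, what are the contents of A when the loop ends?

lo=0 mid=0 hi=9
4<14: swap(0,0), lo=1 mid=1 ⇒ 4 5 6 9 10 20 12 14 19 11
5<14: swap(1,1), lo=2 mid=2 ⇒ 4 5 6 9 10 20 12 14 19 11
6<14: swap(2,2), lo=3 mid=3 ⇒ 4 5 6 9 10 20 12 14 19 11
9<14: swap(3,3), lo=4 mid=4 ⇒ 4 5 6 9 10 20 12 14 19 11
10<14: swap(4,4), lo=5 mid=5 ⇒ 4 5 6 9 10 20 12 14 19 11
20>14: swap(5,9), hi=8 ⇒ 4 5 6 9 10 11 12 14 19 20
11<14: swap(5,5), lo=6 mid=6 ⇒ 4 5 6 9 10 11 12 14 19 20
12<14: swap(6,6), lo=7 mid=7 ⇒ 4 5 6 9 10 11 12 14 19 20
14=14: mid=8
19>14: swap(8,8), hi=7 ⇒ 4 5 6 9 10 11 12 14 19 20
done. lo=7 hi=7; A=4 5 6 9 10 11 12 14 19 20

4 5 6 9 10 11 12 14 19 20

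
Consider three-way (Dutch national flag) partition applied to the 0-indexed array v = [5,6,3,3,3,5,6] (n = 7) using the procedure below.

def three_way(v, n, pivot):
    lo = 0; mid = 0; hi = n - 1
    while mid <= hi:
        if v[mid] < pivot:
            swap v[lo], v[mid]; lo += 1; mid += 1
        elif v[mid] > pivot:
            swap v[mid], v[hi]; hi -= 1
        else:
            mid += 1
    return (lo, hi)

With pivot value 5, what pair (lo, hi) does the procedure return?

(3, 4)

pivot = 5; lo=0, mid=0, hi=6
v[mid]=5=5: mid=1
v[mid]=6>5: swap v[1],v[6]; hi=5 → [5,6,3,3,3,5,6]
v[mid]=6>5: swap v[1],v[5]; hi=4 → [5,5,3,3,3,6,6]
v[mid]=5=5: mid=2
v[mid]=3<5: swap v[0],v[2]; lo=1,mid=3 → [3,5,5,3,3,6,6]
v[mid]=3<5: swap v[1],v[3]; lo=2,mid=4 → [3,3,5,5,3,6,6]
v[mid]=3<5: swap v[2],v[4]; lo=3,mid=5 → [3,3,3,5,5,6,6]
end: lo=3, hi=4; v = [3,3,3,5,5,6,6]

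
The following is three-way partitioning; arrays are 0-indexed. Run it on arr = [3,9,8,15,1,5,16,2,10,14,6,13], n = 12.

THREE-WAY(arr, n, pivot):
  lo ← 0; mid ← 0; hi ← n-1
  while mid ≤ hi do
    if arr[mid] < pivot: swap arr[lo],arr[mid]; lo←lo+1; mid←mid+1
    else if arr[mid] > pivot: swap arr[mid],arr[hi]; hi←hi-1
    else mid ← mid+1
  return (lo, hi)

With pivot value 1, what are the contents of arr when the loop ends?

[1,8,15,9,5,16,2,10,14,6,13,3]

pivot = 1; lo=0, mid=0, hi=11
arr[mid]=3>1: swap arr[0],arr[11]; hi=10 → [13,9,8,15,1,5,16,2,10,14,6,3]
arr[mid]=13>1: swap arr[0],arr[10]; hi=9 → [6,9,8,15,1,5,16,2,10,14,13,3]
arr[mid]=6>1: swap arr[0],arr[9]; hi=8 → [14,9,8,15,1,5,16,2,10,6,13,3]
arr[mid]=14>1: swap arr[0],arr[8]; hi=7 → [10,9,8,15,1,5,16,2,14,6,13,3]
arr[mid]=10>1: swap arr[0],arr[7]; hi=6 → [2,9,8,15,1,5,16,10,14,6,13,3]
arr[mid]=2>1: swap arr[0],arr[6]; hi=5 → [16,9,8,15,1,5,2,10,14,6,13,3]
arr[mid]=16>1: swap arr[0],arr[5]; hi=4 → [5,9,8,15,1,16,2,10,14,6,13,3]
arr[mid]=5>1: swap arr[0],arr[4]; hi=3 → [1,9,8,15,5,16,2,10,14,6,13,3]
arr[mid]=1=1: mid=1
arr[mid]=9>1: swap arr[1],arr[3]; hi=2 → [1,15,8,9,5,16,2,10,14,6,13,3]
arr[mid]=15>1: swap arr[1],arr[2]; hi=1 → [1,8,15,9,5,16,2,10,14,6,13,3]
arr[mid]=8>1: swap arr[1],arr[1]; hi=0 → [1,8,15,9,5,16,2,10,14,6,13,3]
end: lo=0, hi=0; arr = [1,8,15,9,5,16,2,10,14,6,13,3]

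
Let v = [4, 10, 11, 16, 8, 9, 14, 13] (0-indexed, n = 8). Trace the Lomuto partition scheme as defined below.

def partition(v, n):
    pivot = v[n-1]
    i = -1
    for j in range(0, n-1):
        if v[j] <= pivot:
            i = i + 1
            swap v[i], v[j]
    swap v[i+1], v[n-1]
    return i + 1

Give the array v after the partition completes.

[4, 10, 11, 8, 9, 13, 14, 16]

pivot = v[7] = 13; i = -1
j=0: v[0]=4 ≤ 13 → i=0, swap v[0],v[0] (no change) → [4, 10, 11, 16, 8, 9, 14, 13]
j=1: v[1]=10 ≤ 13 → i=1, swap v[1],v[1] (no change) → [4, 10, 11, 16, 8, 9, 14, 13]
j=2: v[2]=11 ≤ 13 → i=2, swap v[2],v[2] (no change) → [4, 10, 11, 16, 8, 9, 14, 13]
j=3: v[3]=16 > 13 → no swap
j=4: v[4]=8 ≤ 13 → i=3, swap v[3],v[4] → [4, 10, 11, 8, 16, 9, 14, 13]
j=5: v[5]=9 ≤ 13 → i=4, swap v[4],v[5] → [4, 10, 11, 8, 9, 16, 14, 13]
j=6: v[6]=14 > 13 → no swap
final swap v[5],v[7] → [4, 10, 11, 8, 9, 13, 14, 16]; return 5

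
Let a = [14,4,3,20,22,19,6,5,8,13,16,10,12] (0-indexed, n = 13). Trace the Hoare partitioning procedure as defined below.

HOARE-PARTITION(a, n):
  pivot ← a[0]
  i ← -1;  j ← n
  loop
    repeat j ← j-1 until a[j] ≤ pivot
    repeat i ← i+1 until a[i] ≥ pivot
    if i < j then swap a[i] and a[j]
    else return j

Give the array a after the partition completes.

[12,4,3,10,13,8,6,5,19,22,16,20,14]

pivot = a[0] = 14; i = -1, j = 13
j→12 (a[12]=12≤14), i→0 (a[0]=14≥14); i<j, swap → [12,4,3,20,22,19,6,5,8,13,16,10,14]
j→11 (a[11]=10≤14), i→3 (a[3]=20≥14); i<j, swap → [12,4,3,10,22,19,6,5,8,13,16,20,14]
j→9 (a[9]=13≤14), i→4 (a[4]=22≥14); i<j, swap → [12,4,3,10,13,19,6,5,8,22,16,20,14]
j→8 (a[8]=8≤14), i→5 (a[5]=19≥14); i<j, swap → [12,4,3,10,13,8,6,5,19,22,16,20,14]
j→7, i→8; i≥j, return j=7. a = [12,4,3,10,13,8,6,5,19,22,16,20,14]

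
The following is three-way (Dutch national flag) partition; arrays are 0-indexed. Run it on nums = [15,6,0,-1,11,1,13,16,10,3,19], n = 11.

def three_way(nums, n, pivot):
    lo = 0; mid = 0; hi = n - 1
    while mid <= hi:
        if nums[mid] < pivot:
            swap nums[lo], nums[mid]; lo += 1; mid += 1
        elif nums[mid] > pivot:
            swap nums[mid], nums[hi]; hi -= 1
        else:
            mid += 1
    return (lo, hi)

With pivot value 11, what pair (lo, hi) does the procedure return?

lo=0 mid=0 hi=10
15>11: swap(0,10), hi=9 ⇒ [19,6,0,-1,11,1,13,16,10,3,15]
19>11: swap(0,9), hi=8 ⇒ [3,6,0,-1,11,1,13,16,10,19,15]
3<11: swap(0,0), lo=1 mid=1 ⇒ [3,6,0,-1,11,1,13,16,10,19,15]
6<11: swap(1,1), lo=2 mid=2 ⇒ [3,6,0,-1,11,1,13,16,10,19,15]
0<11: swap(2,2), lo=3 mid=3 ⇒ [3,6,0,-1,11,1,13,16,10,19,15]
-1<11: swap(3,3), lo=4 mid=4 ⇒ [3,6,0,-1,11,1,13,16,10,19,15]
11=11: mid=5
1<11: swap(4,5), lo=5 mid=6 ⇒ [3,6,0,-1,1,11,13,16,10,19,15]
13>11: swap(6,8), hi=7 ⇒ [3,6,0,-1,1,11,10,16,13,19,15]
10<11: swap(5,6), lo=6 mid=7 ⇒ [3,6,0,-1,1,10,11,16,13,19,15]
16>11: swap(7,7), hi=6 ⇒ [3,6,0,-1,1,10,11,16,13,19,15]
done. lo=6 hi=6; nums=[3,6,0,-1,1,10,11,16,13,19,15]

(6, 6)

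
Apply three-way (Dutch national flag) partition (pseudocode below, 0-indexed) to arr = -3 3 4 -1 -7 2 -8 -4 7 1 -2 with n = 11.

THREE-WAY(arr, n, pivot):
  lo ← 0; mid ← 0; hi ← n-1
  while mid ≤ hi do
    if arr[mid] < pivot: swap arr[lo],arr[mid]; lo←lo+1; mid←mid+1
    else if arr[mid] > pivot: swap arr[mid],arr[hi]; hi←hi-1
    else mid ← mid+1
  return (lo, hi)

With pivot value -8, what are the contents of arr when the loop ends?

-8 4 -1 -7 2 3 -4 7 1 -2 -3

lo=0 mid=0 hi=10
-3>-8: swap(0,10), hi=9 ⇒ -2 3 4 -1 -7 2 -8 -4 7 1 -3
-2>-8: swap(0,9), hi=8 ⇒ 1 3 4 -1 -7 2 -8 -4 7 -2 -3
1>-8: swap(0,8), hi=7 ⇒ 7 3 4 -1 -7 2 -8 -4 1 -2 -3
7>-8: swap(0,7), hi=6 ⇒ -4 3 4 -1 -7 2 -8 7 1 -2 -3
-4>-8: swap(0,6), hi=5 ⇒ -8 3 4 -1 -7 2 -4 7 1 -2 -3
-8=-8: mid=1
3>-8: swap(1,5), hi=4 ⇒ -8 2 4 -1 -7 3 -4 7 1 -2 -3
2>-8: swap(1,4), hi=3 ⇒ -8 -7 4 -1 2 3 -4 7 1 -2 -3
-7>-8: swap(1,3), hi=2 ⇒ -8 -1 4 -7 2 3 -4 7 1 -2 -3
-1>-8: swap(1,2), hi=1 ⇒ -8 4 -1 -7 2 3 -4 7 1 -2 -3
4>-8: swap(1,1), hi=0 ⇒ -8 4 -1 -7 2 3 -4 7 1 -2 -3
done. lo=0 hi=0; arr=-8 4 -1 -7 2 3 -4 7 1 -2 -3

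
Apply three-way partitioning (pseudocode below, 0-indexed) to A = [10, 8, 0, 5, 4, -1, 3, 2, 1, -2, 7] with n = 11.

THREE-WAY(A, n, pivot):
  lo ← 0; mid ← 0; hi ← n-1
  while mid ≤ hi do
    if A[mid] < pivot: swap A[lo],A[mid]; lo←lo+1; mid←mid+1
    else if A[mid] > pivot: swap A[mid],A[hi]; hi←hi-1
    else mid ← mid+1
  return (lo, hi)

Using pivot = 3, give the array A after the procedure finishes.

[-2, 1, 0, 2, -1, 3, 4, 5, 8, 7, 10]

pivot = 3; lo=0, mid=0, hi=10
A[mid]=10>3: swap A[0],A[10]; hi=9 → [7, 8, 0, 5, 4, -1, 3, 2, 1, -2, 10]
A[mid]=7>3: swap A[0],A[9]; hi=8 → [-2, 8, 0, 5, 4, -1, 3, 2, 1, 7, 10]
A[mid]=-2<3: swap A[0],A[0]; lo=1,mid=1 → [-2, 8, 0, 5, 4, -1, 3, 2, 1, 7, 10]
A[mid]=8>3: swap A[1],A[8]; hi=7 → [-2, 1, 0, 5, 4, -1, 3, 2, 8, 7, 10]
A[mid]=1<3: swap A[1],A[1]; lo=2,mid=2 → [-2, 1, 0, 5, 4, -1, 3, 2, 8, 7, 10]
A[mid]=0<3: swap A[2],A[2]; lo=3,mid=3 → [-2, 1, 0, 5, 4, -1, 3, 2, 8, 7, 10]
A[mid]=5>3: swap A[3],A[7]; hi=6 → [-2, 1, 0, 2, 4, -1, 3, 5, 8, 7, 10]
A[mid]=2<3: swap A[3],A[3]; lo=4,mid=4 → [-2, 1, 0, 2, 4, -1, 3, 5, 8, 7, 10]
A[mid]=4>3: swap A[4],A[6]; hi=5 → [-2, 1, 0, 2, 3, -1, 4, 5, 8, 7, 10]
A[mid]=3=3: mid=5
A[mid]=-1<3: swap A[4],A[5]; lo=5,mid=6 → [-2, 1, 0, 2, -1, 3, 4, 5, 8, 7, 10]
end: lo=5, hi=5; A = [-2, 1, 0, 2, -1, 3, 4, 5, 8, 7, 10]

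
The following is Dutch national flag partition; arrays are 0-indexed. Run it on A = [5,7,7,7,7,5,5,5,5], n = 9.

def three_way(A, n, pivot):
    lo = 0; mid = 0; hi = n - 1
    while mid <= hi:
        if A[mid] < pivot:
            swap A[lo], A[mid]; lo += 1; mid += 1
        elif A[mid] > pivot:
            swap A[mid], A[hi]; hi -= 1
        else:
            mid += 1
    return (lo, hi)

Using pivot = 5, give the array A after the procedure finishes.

[5,5,5,5,5,7,7,7,7]

pivot = 5; lo=0, mid=0, hi=8
A[mid]=5=5: mid=1
A[mid]=7>5: swap A[1],A[8]; hi=7 → [5,5,7,7,7,5,5,5,7]
A[mid]=5=5: mid=2
A[mid]=7>5: swap A[2],A[7]; hi=6 → [5,5,5,7,7,5,5,7,7]
A[mid]=5=5: mid=3
A[mid]=7>5: swap A[3],A[6]; hi=5 → [5,5,5,5,7,5,7,7,7]
A[mid]=5=5: mid=4
A[mid]=7>5: swap A[4],A[5]; hi=4 → [5,5,5,5,5,7,7,7,7]
A[mid]=5=5: mid=5
end: lo=0, hi=4; A = [5,5,5,5,5,7,7,7,7]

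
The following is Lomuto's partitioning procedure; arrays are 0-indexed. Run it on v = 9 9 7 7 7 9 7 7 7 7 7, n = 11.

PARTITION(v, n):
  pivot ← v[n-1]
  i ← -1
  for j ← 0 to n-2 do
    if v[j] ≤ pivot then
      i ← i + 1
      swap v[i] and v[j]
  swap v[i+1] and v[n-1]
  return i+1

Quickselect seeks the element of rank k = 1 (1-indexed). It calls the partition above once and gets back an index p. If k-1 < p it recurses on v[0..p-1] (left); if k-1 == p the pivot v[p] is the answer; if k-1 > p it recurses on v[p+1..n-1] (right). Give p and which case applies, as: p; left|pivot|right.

pivot = v[10] = 7; i = -1
j=0: v[0]=9 > 7 → no swap
j=1: v[1]=9 > 7 → no swap
j=2: v[2]=7 ≤ 7 → i=0, swap v[0],v[2] → 7 9 9 7 7 9 7 7 7 7 7
j=3: v[3]=7 ≤ 7 → i=1, swap v[1],v[3] → 7 7 9 9 7 9 7 7 7 7 7
j=4: v[4]=7 ≤ 7 → i=2, swap v[2],v[4] → 7 7 7 9 9 9 7 7 7 7 7
j=5: v[5]=9 > 7 → no swap
j=6: v[6]=7 ≤ 7 → i=3, swap v[3],v[6] → 7 7 7 7 9 9 9 7 7 7 7
j=7: v[7]=7 ≤ 7 → i=4, swap v[4],v[7] → 7 7 7 7 7 9 9 9 7 7 7
j=8: v[8]=7 ≤ 7 → i=5, swap v[5],v[8] → 7 7 7 7 7 7 9 9 9 7 7
j=9: v[9]=7 ≤ 7 → i=6, swap v[6],v[9] → 7 7 7 7 7 7 7 9 9 9 7
final swap v[7],v[10] → 7 7 7 7 7 7 7 7 9 9 9; return 7
p = 7; k-1 = 0 < 7 ⇒ left

7; left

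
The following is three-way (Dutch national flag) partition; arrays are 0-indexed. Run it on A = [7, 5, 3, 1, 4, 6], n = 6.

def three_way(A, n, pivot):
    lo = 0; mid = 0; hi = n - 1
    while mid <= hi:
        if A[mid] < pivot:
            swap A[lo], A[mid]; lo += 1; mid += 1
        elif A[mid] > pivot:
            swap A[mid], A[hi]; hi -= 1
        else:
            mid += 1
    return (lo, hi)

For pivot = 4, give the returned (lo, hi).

(2, 2)

pivot = 4; lo=0, mid=0, hi=5
A[mid]=7>4: swap A[0],A[5]; hi=4 → [6, 5, 3, 1, 4, 7]
A[mid]=6>4: swap A[0],A[4]; hi=3 → [4, 5, 3, 1, 6, 7]
A[mid]=4=4: mid=1
A[mid]=5>4: swap A[1],A[3]; hi=2 → [4, 1, 3, 5, 6, 7]
A[mid]=1<4: swap A[0],A[1]; lo=1,mid=2 → [1, 4, 3, 5, 6, 7]
A[mid]=3<4: swap A[1],A[2]; lo=2,mid=3 → [1, 3, 4, 5, 6, 7]
end: lo=2, hi=2; A = [1, 3, 4, 5, 6, 7]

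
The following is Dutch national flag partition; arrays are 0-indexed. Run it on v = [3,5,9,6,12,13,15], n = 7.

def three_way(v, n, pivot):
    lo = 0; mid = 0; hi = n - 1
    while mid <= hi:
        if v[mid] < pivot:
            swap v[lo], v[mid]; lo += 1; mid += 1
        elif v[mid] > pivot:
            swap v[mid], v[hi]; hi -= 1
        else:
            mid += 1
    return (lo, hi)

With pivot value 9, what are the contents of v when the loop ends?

[3,5,6,9,13,15,12]

lo=0 mid=0 hi=6
3<9: swap(0,0), lo=1 mid=1 ⇒ [3,5,9,6,12,13,15]
5<9: swap(1,1), lo=2 mid=2 ⇒ [3,5,9,6,12,13,15]
9=9: mid=3
6<9: swap(2,3), lo=3 mid=4 ⇒ [3,5,6,9,12,13,15]
12>9: swap(4,6), hi=5 ⇒ [3,5,6,9,15,13,12]
15>9: swap(4,5), hi=4 ⇒ [3,5,6,9,13,15,12]
13>9: swap(4,4), hi=3 ⇒ [3,5,6,9,13,15,12]
done. lo=3 hi=3; v=[3,5,6,9,13,15,12]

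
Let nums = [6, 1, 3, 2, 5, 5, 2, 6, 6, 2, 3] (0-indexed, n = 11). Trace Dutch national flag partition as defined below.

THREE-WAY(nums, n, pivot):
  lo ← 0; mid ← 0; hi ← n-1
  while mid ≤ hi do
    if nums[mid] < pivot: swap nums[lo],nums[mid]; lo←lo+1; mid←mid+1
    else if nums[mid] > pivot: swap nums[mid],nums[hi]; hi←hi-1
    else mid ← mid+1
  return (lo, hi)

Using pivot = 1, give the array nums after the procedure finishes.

lo=0 mid=0 hi=10
6>1: swap(0,10), hi=9 ⇒ [3, 1, 3, 2, 5, 5, 2, 6, 6, 2, 6]
3>1: swap(0,9), hi=8 ⇒ [2, 1, 3, 2, 5, 5, 2, 6, 6, 3, 6]
2>1: swap(0,8), hi=7 ⇒ [6, 1, 3, 2, 5, 5, 2, 6, 2, 3, 6]
6>1: swap(0,7), hi=6 ⇒ [6, 1, 3, 2, 5, 5, 2, 6, 2, 3, 6]
6>1: swap(0,6), hi=5 ⇒ [2, 1, 3, 2, 5, 5, 6, 6, 2, 3, 6]
2>1: swap(0,5), hi=4 ⇒ [5, 1, 3, 2, 5, 2, 6, 6, 2, 3, 6]
5>1: swap(0,4), hi=3 ⇒ [5, 1, 3, 2, 5, 2, 6, 6, 2, 3, 6]
5>1: swap(0,3), hi=2 ⇒ [2, 1, 3, 5, 5, 2, 6, 6, 2, 3, 6]
2>1: swap(0,2), hi=1 ⇒ [3, 1, 2, 5, 5, 2, 6, 6, 2, 3, 6]
3>1: swap(0,1), hi=0 ⇒ [1, 3, 2, 5, 5, 2, 6, 6, 2, 3, 6]
1=1: mid=1
done. lo=0 hi=0; nums=[1, 3, 2, 5, 5, 2, 6, 6, 2, 3, 6]

[1, 3, 2, 5, 5, 2, 6, 6, 2, 3, 6]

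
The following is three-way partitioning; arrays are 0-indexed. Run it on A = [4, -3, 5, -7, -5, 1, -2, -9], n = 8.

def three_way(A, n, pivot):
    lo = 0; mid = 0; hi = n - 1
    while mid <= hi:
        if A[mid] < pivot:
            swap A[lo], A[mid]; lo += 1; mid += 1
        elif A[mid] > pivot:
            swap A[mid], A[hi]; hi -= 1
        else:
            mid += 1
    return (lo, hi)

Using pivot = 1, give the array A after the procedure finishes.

lo=0 mid=0 hi=7
4>1: swap(0,7), hi=6 ⇒ [-9, -3, 5, -7, -5, 1, -2, 4]
-9<1: swap(0,0), lo=1 mid=1 ⇒ [-9, -3, 5, -7, -5, 1, -2, 4]
-3<1: swap(1,1), lo=2 mid=2 ⇒ [-9, -3, 5, -7, -5, 1, -2, 4]
5>1: swap(2,6), hi=5 ⇒ [-9, -3, -2, -7, -5, 1, 5, 4]
-2<1: swap(2,2), lo=3 mid=3 ⇒ [-9, -3, -2, -7, -5, 1, 5, 4]
-7<1: swap(3,3), lo=4 mid=4 ⇒ [-9, -3, -2, -7, -5, 1, 5, 4]
-5<1: swap(4,4), lo=5 mid=5 ⇒ [-9, -3, -2, -7, -5, 1, 5, 4]
1=1: mid=6
done. lo=5 hi=5; A=[-9, -3, -2, -7, -5, 1, 5, 4]

[-9, -3, -2, -7, -5, 1, 5, 4]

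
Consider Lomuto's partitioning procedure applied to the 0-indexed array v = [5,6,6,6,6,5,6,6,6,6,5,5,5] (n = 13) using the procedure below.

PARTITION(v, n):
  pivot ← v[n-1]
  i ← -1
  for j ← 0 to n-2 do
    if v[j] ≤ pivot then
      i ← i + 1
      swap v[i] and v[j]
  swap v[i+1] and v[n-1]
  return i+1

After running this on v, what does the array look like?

pivot = v[12] = 5; i = -1
j=0: v[0]=5 ≤ 5 → i=0, swap v[0],v[0] (no change) → [5,6,6,6,6,5,6,6,6,6,5,5,5]
j=1: v[1]=6 > 5 → no swap
j=2: v[2]=6 > 5 → no swap
j=3: v[3]=6 > 5 → no swap
j=4: v[4]=6 > 5 → no swap
j=5: v[5]=5 ≤ 5 → i=1, swap v[1],v[5] → [5,5,6,6,6,6,6,6,6,6,5,5,5]
j=6: v[6]=6 > 5 → no swap
j=7: v[7]=6 > 5 → no swap
j=8: v[8]=6 > 5 → no swap
j=9: v[9]=6 > 5 → no swap
j=10: v[10]=5 ≤ 5 → i=2, swap v[2],v[10] → [5,5,5,6,6,6,6,6,6,6,6,5,5]
j=11: v[11]=5 ≤ 5 → i=3, swap v[3],v[11] → [5,5,5,5,6,6,6,6,6,6,6,6,5]
final swap v[4],v[12] → [5,5,5,5,5,6,6,6,6,6,6,6,6]; return 4

[5,5,5,5,5,6,6,6,6,6,6,6,6]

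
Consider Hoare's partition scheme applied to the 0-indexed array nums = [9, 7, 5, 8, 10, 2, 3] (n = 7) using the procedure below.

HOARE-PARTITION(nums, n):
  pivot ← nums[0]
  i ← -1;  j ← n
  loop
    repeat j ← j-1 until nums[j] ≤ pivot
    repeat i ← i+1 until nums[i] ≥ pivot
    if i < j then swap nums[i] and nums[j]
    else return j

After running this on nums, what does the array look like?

[3, 7, 5, 8, 2, 10, 9]

pivot=9
j stops at 6 (3), i stops at 0 (9); swap ⇒ [3, 7, 5, 8, 10, 2, 9]
j stops at 5 (2), i stops at 4 (10); swap ⇒ [3, 7, 5, 8, 2, 10, 9]
j stops at 4, i stops at 5; i≥j ⇒ return 4. nums=[3, 7, 5, 8, 2, 10, 9]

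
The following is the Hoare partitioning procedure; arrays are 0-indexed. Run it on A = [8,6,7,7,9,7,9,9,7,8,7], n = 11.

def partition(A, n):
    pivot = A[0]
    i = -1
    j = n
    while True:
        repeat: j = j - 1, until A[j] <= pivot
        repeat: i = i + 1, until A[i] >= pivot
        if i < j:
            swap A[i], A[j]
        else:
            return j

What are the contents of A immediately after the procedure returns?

pivot=8
j stops at 10 (7), i stops at 0 (8); swap ⇒ [7,6,7,7,9,7,9,9,7,8,8]
j stops at 9 (8), i stops at 4 (9); swap ⇒ [7,6,7,7,8,7,9,9,7,9,8]
j stops at 8 (7), i stops at 6 (9); swap ⇒ [7,6,7,7,8,7,7,9,9,9,8]
j stops at 6, i stops at 7; i≥j ⇒ return 6. A=[7,6,7,7,8,7,7,9,9,9,8]

[7,6,7,7,8,7,7,9,9,9,8]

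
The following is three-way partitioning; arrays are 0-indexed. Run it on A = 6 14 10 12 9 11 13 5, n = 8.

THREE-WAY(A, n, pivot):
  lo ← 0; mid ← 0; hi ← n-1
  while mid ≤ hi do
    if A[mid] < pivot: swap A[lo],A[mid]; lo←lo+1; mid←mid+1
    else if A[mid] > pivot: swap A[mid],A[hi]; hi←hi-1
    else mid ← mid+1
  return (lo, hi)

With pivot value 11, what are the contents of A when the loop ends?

lo=0 mid=0 hi=7
6<11: swap(0,0), lo=1 mid=1 ⇒ 6 14 10 12 9 11 13 5
14>11: swap(1,7), hi=6 ⇒ 6 5 10 12 9 11 13 14
5<11: swap(1,1), lo=2 mid=2 ⇒ 6 5 10 12 9 11 13 14
10<11: swap(2,2), lo=3 mid=3 ⇒ 6 5 10 12 9 11 13 14
12>11: swap(3,6), hi=5 ⇒ 6 5 10 13 9 11 12 14
13>11: swap(3,5), hi=4 ⇒ 6 5 10 11 9 13 12 14
11=11: mid=4
9<11: swap(3,4), lo=4 mid=5 ⇒ 6 5 10 9 11 13 12 14
done. lo=4 hi=4; A=6 5 10 9 11 13 12 14

6 5 10 9 11 13 12 14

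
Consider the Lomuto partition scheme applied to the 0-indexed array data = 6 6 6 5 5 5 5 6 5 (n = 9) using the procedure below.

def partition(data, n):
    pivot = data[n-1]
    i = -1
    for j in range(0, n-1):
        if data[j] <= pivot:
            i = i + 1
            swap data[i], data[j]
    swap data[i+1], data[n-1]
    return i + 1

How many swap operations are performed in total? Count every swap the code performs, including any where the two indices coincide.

pivot=5, i=-1
j=0: 6>5, skip
j=1: 6>5, skip
j=2: 6>5, skip
j=3: 5≤5, i=0, swap(0,3) ⇒ 5 6 6 6 5 5 5 6 5
j=4: 5≤5, i=1, swap(1,4) ⇒ 5 5 6 6 6 5 5 6 5
j=5: 5≤5, i=2, swap(2,5) ⇒ 5 5 5 6 6 6 5 6 5
j=6: 5≤5, i=3, swap(3,6) ⇒ 5 5 5 5 6 6 6 6 5
j=7: 6>5, skip
swap(4,8) ⇒ 5 5 5 5 5 6 6 6 6; return 4

5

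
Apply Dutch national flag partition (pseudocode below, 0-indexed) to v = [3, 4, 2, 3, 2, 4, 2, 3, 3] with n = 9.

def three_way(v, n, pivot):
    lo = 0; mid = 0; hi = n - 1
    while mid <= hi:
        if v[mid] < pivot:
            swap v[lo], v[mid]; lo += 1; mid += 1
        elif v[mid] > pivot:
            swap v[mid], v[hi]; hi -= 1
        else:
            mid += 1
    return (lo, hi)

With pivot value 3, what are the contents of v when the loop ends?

pivot = 3; lo=0, mid=0, hi=8
v[mid]=3=3: mid=1
v[mid]=4>3: swap v[1],v[8]; hi=7 → [3, 3, 2, 3, 2, 4, 2, 3, 4]
v[mid]=3=3: mid=2
v[mid]=2<3: swap v[0],v[2]; lo=1,mid=3 → [2, 3, 3, 3, 2, 4, 2, 3, 4]
v[mid]=3=3: mid=4
v[mid]=2<3: swap v[1],v[4]; lo=2,mid=5 → [2, 2, 3, 3, 3, 4, 2, 3, 4]
v[mid]=4>3: swap v[5],v[7]; hi=6 → [2, 2, 3, 3, 3, 3, 2, 4, 4]
v[mid]=3=3: mid=6
v[mid]=2<3: swap v[2],v[6]; lo=3,mid=7 → [2, 2, 2, 3, 3, 3, 3, 4, 4]
end: lo=3, hi=6; v = [2, 2, 2, 3, 3, 3, 3, 4, 4]

[2, 2, 2, 3, 3, 3, 3, 4, 4]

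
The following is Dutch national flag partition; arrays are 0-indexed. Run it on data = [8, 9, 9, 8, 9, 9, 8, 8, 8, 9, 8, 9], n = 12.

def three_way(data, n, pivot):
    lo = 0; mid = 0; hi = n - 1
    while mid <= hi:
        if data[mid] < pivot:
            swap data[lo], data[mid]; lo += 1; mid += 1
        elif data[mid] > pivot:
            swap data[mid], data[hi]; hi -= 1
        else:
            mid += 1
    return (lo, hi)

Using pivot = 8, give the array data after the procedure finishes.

[8, 8, 8, 8, 8, 8, 9, 9, 9, 9, 9, 9]

pivot = 8; lo=0, mid=0, hi=11
data[mid]=8=8: mid=1
data[mid]=9>8: swap data[1],data[11]; hi=10 → [8, 9, 9, 8, 9, 9, 8, 8, 8, 9, 8, 9]
data[mid]=9>8: swap data[1],data[10]; hi=9 → [8, 8, 9, 8, 9, 9, 8, 8, 8, 9, 9, 9]
data[mid]=8=8: mid=2
data[mid]=9>8: swap data[2],data[9]; hi=8 → [8, 8, 9, 8, 9, 9, 8, 8, 8, 9, 9, 9]
data[mid]=9>8: swap data[2],data[8]; hi=7 → [8, 8, 8, 8, 9, 9, 8, 8, 9, 9, 9, 9]
data[mid]=8=8: mid=3
data[mid]=8=8: mid=4
data[mid]=9>8: swap data[4],data[7]; hi=6 → [8, 8, 8, 8, 8, 9, 8, 9, 9, 9, 9, 9]
data[mid]=8=8: mid=5
data[mid]=9>8: swap data[5],data[6]; hi=5 → [8, 8, 8, 8, 8, 8, 9, 9, 9, 9, 9, 9]
data[mid]=8=8: mid=6
end: lo=0, hi=5; data = [8, 8, 8, 8, 8, 8, 9, 9, 9, 9, 9, 9]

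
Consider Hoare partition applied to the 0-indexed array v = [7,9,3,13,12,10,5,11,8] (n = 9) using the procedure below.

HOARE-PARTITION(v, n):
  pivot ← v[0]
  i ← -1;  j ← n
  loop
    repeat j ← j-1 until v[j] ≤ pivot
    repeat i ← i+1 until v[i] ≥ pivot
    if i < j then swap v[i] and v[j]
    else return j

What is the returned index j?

1

pivot=7
j stops at 6 (5), i stops at 0 (7); swap ⇒ [5,9,3,13,12,10,7,11,8]
j stops at 2 (3), i stops at 1 (9); swap ⇒ [5,3,9,13,12,10,7,11,8]
j stops at 1, i stops at 2; i≥j ⇒ return 1. v=[5,3,9,13,12,10,7,11,8]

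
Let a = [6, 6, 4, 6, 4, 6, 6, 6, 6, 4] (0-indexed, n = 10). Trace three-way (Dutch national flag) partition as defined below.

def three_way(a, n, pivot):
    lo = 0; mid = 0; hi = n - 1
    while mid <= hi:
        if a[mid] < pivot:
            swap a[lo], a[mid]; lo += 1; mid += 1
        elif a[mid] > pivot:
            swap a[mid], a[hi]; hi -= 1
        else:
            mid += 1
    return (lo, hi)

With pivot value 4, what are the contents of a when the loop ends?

[4, 4, 4, 6, 6, 6, 6, 6, 6, 6]

pivot = 4; lo=0, mid=0, hi=9
a[mid]=6>4: swap a[0],a[9]; hi=8 → [4, 6, 4, 6, 4, 6, 6, 6, 6, 6]
a[mid]=4=4: mid=1
a[mid]=6>4: swap a[1],a[8]; hi=7 → [4, 6, 4, 6, 4, 6, 6, 6, 6, 6]
a[mid]=6>4: swap a[1],a[7]; hi=6 → [4, 6, 4, 6, 4, 6, 6, 6, 6, 6]
a[mid]=6>4: swap a[1],a[6]; hi=5 → [4, 6, 4, 6, 4, 6, 6, 6, 6, 6]
a[mid]=6>4: swap a[1],a[5]; hi=4 → [4, 6, 4, 6, 4, 6, 6, 6, 6, 6]
a[mid]=6>4: swap a[1],a[4]; hi=3 → [4, 4, 4, 6, 6, 6, 6, 6, 6, 6]
a[mid]=4=4: mid=2
a[mid]=4=4: mid=3
a[mid]=6>4: swap a[3],a[3]; hi=2 → [4, 4, 4, 6, 6, 6, 6, 6, 6, 6]
end: lo=0, hi=2; a = [4, 4, 4, 6, 6, 6, 6, 6, 6, 6]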